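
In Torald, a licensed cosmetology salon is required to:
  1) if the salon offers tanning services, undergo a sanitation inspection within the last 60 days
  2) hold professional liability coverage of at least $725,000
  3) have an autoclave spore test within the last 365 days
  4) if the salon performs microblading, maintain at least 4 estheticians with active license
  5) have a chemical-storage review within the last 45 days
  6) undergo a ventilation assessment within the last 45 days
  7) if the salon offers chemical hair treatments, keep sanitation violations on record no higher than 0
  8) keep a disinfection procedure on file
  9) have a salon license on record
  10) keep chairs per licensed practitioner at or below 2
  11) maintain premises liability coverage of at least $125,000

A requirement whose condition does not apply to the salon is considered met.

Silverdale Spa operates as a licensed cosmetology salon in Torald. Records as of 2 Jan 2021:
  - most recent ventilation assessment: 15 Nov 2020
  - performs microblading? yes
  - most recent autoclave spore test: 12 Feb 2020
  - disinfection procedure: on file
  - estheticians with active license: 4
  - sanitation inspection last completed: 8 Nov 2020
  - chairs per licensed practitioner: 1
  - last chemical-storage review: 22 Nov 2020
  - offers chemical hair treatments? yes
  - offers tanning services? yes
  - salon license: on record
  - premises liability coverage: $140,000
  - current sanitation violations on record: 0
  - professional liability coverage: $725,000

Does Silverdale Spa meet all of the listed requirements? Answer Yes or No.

1. condition 'offers tanning services' holds; sanitation inspection 55 days ago vs limit 60 → met
2. professional liability coverage $725,000 ≥ $725,000 → met
3. autoclave spore test 325 days ago vs limit 365 → met
4. condition 'performs microblading' holds; estheticians with active license 4 ≥ 4 → met
5. chemical-storage review 41 days ago vs limit 45 → met
6. ventilation assessment 48 days ago vs limit 45 → not met
7. condition 'offers chemical hair treatments' holds; sanitation violations on record 0 ≤ 0 → met
8. disinfection procedure present → met
9. salon license present → met
10. chairs per licensed practitioner 1 ≤ 2 → met
11. premises liability coverage $140,000 ≥ $125,000 → met
Not met: 6

No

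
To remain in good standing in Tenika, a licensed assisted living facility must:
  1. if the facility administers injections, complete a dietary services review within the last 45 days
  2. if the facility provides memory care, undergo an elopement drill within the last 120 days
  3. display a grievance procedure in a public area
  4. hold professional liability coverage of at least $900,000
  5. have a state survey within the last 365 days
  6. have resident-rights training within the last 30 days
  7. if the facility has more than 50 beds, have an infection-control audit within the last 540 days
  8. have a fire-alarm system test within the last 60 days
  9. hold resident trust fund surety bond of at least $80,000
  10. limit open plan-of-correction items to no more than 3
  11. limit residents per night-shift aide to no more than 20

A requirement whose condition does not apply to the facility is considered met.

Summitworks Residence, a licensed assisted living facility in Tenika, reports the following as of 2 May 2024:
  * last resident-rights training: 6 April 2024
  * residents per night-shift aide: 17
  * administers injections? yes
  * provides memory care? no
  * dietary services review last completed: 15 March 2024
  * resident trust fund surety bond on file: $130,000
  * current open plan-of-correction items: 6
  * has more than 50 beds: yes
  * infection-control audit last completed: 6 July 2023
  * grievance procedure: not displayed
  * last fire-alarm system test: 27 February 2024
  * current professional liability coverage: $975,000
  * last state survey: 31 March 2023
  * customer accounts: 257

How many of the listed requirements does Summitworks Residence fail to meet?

1. condition 'administers injections' holds; dietary services review 48 days ago vs limit 45 → not met
2. condition 'provides memory care' does not hold → requirement n/a → met
3. grievance procedure absent → not met
4. professional liability coverage $975,000 ≥ $900,000 → met
5. state survey 398 days ago vs limit 365 → not met
6. resident-rights training 26 days ago vs limit 30 → met
7. condition 'has more than 50 beds' holds; infection-control audit 301 days ago vs limit 540 → met
8. fire-alarm system test 65 days ago vs limit 60 → not met
9. resident trust fund surety bond $130,000 ≥ $80,000 → met
10. open plan-of-correction items 6 > 3 → not met
11. residents per night-shift aide 17 ≤ 20 → met
Not met: 5 of 11

5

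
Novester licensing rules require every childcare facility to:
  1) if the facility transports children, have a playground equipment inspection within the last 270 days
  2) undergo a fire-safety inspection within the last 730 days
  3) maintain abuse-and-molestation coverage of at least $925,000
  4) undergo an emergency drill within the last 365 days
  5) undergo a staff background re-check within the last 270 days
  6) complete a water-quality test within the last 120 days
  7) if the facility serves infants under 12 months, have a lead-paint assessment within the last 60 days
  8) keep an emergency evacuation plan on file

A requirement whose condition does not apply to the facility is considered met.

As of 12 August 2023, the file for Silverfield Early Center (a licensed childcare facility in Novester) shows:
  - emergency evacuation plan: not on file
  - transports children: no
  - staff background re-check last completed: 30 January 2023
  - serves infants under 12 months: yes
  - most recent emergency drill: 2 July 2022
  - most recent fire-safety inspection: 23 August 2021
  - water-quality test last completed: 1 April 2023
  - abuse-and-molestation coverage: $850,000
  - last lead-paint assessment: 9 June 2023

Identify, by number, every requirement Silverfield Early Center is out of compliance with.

3, 4, 6, 7, 8

1. condition 'transports children' does not hold → requirement n/a → met
2. fire-safety inspection 719 days ago vs limit 730 → met
3. abuse-and-molestation coverage $850,000 < $925,000 → not met
4. emergency drill 406 days ago vs limit 365 → not met
5. staff background re-check 194 days ago vs limit 270 → met
6. water-quality test 133 days ago vs limit 120 → not met
7. condition 'serves infants under 12 months' holds; lead-paint assessment 64 days ago vs limit 60 → not met
8. emergency evacuation plan absent → not met
Not met: 3, 4, 6, 7, 8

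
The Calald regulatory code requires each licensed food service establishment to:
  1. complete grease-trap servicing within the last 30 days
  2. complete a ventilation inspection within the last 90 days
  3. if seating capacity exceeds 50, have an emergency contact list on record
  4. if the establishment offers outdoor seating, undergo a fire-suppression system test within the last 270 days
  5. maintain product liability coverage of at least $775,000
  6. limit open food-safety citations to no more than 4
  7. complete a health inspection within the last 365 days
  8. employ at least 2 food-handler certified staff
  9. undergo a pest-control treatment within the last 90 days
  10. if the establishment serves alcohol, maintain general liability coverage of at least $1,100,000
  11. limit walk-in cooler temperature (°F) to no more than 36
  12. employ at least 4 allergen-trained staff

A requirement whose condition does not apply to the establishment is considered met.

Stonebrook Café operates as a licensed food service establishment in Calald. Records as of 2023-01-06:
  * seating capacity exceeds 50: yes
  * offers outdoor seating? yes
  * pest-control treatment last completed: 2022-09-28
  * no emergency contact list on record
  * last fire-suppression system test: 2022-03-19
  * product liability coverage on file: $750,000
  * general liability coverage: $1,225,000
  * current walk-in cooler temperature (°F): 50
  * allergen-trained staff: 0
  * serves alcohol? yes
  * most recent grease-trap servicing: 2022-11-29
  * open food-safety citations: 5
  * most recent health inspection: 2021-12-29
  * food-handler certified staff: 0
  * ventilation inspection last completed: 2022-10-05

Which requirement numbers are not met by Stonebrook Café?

1. grease-trap servicing 38 days ago vs limit 30 → not met
2. ventilation inspection 93 days ago vs limit 90 → not met
3. condition 'seating capacity exceeds 50' holds; emergency contact list absent → not met
4. condition 'offers outdoor seating' holds; fire-suppression system test 293 days ago vs limit 270 → not met
5. product liability coverage $750,000 < $775,000 → not met
6. open food-safety citations 5 > 4 → not met
7. health inspection 373 days ago vs limit 365 → not met
8. food-handler certified staff 0 < 2 → not met
9. pest-control treatment 100 days ago vs limit 90 → not met
10. condition 'serves alcohol' holds; general liability coverage $1,225,000 ≥ $1,100,000 → met
11. walk-in cooler temperature (°F) 50 > 36 → not met
12. allergen-trained staff 0 < 4 → not met
Not met: 1, 2, 3, 4, 5, 6, 7, 8, 9, 11, 12

1, 2, 3, 4, 5, 6, 7, 8, 9, 11, 12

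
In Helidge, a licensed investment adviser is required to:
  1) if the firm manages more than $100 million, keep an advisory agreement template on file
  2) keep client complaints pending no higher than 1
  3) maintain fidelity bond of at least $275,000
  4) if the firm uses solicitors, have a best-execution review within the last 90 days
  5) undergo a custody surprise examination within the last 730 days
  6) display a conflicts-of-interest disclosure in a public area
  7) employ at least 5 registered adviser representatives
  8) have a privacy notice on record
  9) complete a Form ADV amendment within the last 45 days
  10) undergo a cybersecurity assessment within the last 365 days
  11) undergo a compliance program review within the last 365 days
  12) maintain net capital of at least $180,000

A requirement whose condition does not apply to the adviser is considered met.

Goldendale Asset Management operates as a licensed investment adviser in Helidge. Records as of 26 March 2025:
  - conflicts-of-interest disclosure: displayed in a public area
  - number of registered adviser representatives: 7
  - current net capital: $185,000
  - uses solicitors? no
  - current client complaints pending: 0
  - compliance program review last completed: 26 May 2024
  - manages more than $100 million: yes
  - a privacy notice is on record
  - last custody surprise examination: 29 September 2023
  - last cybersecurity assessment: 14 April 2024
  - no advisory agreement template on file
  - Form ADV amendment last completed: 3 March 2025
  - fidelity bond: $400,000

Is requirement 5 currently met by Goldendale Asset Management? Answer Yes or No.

Yes

5. custody surprise examination 544 days ago vs limit 730 → met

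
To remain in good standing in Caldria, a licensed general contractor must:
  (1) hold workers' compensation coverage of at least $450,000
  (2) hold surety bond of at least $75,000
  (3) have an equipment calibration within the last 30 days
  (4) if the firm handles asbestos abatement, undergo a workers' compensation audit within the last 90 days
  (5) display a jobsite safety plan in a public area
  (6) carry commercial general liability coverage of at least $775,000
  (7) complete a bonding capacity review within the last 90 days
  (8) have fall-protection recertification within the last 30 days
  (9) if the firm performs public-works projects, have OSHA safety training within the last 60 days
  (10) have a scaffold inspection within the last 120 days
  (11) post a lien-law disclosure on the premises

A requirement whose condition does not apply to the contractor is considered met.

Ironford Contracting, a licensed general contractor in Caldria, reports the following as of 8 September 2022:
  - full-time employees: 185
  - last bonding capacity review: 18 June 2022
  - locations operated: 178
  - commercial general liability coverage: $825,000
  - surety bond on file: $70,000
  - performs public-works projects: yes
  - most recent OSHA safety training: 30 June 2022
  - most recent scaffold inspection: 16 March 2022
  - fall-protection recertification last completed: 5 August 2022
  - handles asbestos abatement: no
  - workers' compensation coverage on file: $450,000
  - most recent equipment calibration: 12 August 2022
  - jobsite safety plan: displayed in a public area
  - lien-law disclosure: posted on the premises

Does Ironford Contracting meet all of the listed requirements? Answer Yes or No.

No

1. workers' compensation coverage $450,000 ≥ $450,000 → met
2. surety bond $70,000 < $75,000 → not met
3. equipment calibration 27 days ago vs limit 30 → met
4. condition 'handles asbestos abatement' does not hold → requirement n/a → met
5. jobsite safety plan present → met
6. commercial general liability coverage $825,000 ≥ $775,000 → met
7. bonding capacity review 82 days ago vs limit 90 → met
8. fall-protection recertification 34 days ago vs limit 30 → not met
9. condition 'performs public-works projects' holds; OSHA safety training 70 days ago vs limit 60 → not met
10. scaffold inspection 176 days ago vs limit 120 → not met
11. lien-law disclosure present → met
Not met: 2, 8, 9, 10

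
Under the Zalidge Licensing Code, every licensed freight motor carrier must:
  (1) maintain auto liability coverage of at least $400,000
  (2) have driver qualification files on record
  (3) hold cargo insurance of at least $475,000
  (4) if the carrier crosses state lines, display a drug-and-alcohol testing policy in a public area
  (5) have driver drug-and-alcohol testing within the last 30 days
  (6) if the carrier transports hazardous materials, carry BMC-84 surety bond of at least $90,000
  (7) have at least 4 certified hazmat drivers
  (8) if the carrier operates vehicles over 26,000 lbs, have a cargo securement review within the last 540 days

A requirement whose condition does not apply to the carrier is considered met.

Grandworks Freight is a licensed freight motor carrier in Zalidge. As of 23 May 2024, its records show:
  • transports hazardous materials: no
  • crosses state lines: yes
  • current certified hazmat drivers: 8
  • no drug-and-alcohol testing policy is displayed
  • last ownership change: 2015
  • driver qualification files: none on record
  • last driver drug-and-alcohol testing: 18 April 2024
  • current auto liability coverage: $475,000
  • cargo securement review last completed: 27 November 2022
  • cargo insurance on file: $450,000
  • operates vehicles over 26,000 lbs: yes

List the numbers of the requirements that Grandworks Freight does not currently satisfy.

2, 3, 4, 5, 8

1. auto liability coverage $475,000 ≥ $400,000 → met
2. driver qualification files absent → not met
3. cargo insurance $450,000 < $475,000 → not met
4. condition 'crosses state lines' holds; drug-and-alcohol testing policy absent → not met
5. driver drug-and-alcohol testing 35 days ago vs limit 30 → not met
6. condition 'transports hazardous materials' does not hold → requirement n/a → met
7. certified hazmat drivers 8 ≥ 4 → met
8. condition 'operates vehicles over 26,000 lbs' holds; cargo securement review 543 days ago vs limit 540 → not met
Not met: 2, 3, 4, 5, 8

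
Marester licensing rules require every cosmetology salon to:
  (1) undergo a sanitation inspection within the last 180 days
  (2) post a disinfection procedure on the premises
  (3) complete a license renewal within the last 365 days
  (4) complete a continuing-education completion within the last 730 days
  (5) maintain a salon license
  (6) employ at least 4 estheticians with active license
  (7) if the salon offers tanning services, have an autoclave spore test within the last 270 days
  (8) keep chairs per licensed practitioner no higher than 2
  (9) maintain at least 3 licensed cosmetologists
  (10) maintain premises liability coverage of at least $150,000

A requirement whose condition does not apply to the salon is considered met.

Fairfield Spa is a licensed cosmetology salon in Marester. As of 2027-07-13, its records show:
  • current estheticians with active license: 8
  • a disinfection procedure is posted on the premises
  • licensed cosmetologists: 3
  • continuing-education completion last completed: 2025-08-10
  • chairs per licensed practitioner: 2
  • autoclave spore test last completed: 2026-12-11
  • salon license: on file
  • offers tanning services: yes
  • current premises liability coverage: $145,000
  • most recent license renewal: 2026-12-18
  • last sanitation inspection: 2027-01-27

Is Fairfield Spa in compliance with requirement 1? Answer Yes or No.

Yes

1. sanitation inspection 167 days ago vs limit 180 → met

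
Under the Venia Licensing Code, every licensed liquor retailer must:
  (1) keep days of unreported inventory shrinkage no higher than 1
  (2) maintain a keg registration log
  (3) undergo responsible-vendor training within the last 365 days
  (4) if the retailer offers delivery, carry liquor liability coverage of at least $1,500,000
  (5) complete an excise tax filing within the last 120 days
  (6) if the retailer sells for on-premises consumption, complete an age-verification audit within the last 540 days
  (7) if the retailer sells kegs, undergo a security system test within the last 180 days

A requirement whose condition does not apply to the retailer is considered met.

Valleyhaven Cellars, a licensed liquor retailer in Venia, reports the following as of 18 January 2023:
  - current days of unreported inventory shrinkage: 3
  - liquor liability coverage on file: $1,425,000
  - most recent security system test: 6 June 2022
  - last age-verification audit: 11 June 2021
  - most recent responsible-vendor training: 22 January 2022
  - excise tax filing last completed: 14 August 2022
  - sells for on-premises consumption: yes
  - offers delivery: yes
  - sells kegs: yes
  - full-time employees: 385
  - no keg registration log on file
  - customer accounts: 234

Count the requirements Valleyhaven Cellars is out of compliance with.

1. days of unreported inventory shrinkage 3 > 1 → not met
2. keg registration log absent → not met
3. responsible-vendor training 361 days ago vs limit 365 → met
4. condition 'offers delivery' holds; liquor liability coverage $1,425,000 < $1,500,000 → not met
5. excise tax filing 157 days ago vs limit 120 → not met
6. condition 'sells for on-premises consumption' holds; age-verification audit 586 days ago vs limit 540 → not met
7. condition 'sells kegs' holds; security system test 226 days ago vs limit 180 → not met
Not met: 6 of 7

6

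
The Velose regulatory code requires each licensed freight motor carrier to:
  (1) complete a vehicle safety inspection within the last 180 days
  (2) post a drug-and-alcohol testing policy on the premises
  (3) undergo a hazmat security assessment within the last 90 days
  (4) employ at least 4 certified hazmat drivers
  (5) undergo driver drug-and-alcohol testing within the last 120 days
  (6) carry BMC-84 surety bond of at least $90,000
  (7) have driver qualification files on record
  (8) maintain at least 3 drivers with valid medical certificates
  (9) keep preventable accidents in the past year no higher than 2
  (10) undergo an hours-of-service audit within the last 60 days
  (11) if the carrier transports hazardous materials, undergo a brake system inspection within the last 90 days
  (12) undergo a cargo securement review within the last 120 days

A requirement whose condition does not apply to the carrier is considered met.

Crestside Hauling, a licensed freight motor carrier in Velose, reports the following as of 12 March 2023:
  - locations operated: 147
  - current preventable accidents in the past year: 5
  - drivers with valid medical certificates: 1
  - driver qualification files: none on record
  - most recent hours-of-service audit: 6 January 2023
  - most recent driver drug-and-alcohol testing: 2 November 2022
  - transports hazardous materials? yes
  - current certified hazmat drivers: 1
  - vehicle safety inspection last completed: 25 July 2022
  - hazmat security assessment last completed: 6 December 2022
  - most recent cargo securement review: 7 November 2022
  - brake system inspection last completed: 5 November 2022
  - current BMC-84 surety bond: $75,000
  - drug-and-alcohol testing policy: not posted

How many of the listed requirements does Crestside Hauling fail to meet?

1. vehicle safety inspection 230 days ago vs limit 180 → not met
2. drug-and-alcohol testing policy absent → not met
3. hazmat security assessment 96 days ago vs limit 90 → not met
4. certified hazmat drivers 1 < 4 → not met
5. driver drug-and-alcohol testing 130 days ago vs limit 120 → not met
6. BMC-84 surety bond $75,000 < $90,000 → not met
7. driver qualification files absent → not met
8. drivers with valid medical certificates 1 < 3 → not met
9. preventable accidents in the past year 5 > 2 → not met
10. hours-of-service audit 65 days ago vs limit 60 → not met
11. condition 'transports hazardous materials' holds; brake system inspection 127 days ago vs limit 90 → not met
12. cargo securement review 125 days ago vs limit 120 → not met
Not met: 12 of 12

12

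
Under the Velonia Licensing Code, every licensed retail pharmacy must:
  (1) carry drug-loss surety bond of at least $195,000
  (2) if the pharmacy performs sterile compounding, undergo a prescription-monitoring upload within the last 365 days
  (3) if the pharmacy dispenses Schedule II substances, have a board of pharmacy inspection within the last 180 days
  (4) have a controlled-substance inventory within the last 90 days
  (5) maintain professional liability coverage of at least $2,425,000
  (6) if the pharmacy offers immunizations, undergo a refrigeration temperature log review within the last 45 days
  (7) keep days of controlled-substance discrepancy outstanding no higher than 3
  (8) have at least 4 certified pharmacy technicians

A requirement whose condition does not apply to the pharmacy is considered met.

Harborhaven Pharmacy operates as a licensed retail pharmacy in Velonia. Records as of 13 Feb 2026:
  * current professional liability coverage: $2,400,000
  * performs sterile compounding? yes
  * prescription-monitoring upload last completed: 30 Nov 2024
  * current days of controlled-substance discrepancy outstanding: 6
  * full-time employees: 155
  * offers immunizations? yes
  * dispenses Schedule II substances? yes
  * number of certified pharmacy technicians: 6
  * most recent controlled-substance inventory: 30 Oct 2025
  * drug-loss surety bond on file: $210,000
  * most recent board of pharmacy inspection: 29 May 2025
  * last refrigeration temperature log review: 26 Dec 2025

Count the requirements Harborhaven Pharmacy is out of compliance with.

1. drug-loss surety bond $210,000 ≥ $195,000 → met
2. condition 'performs sterile compounding' holds; prescription-monitoring upload 440 days ago vs limit 365 → not met
3. condition 'dispenses Schedule II substances' holds; board of pharmacy inspection 260 days ago vs limit 180 → not met
4. controlled-substance inventory 106 days ago vs limit 90 → not met
5. professional liability coverage $2,400,000 < $2,425,000 → not met
6. condition 'offers immunizations' holds; refrigeration temperature log review 49 days ago vs limit 45 → not met
7. days of controlled-substance discrepancy outstanding 6 > 3 → not met
8. certified pharmacy technicians 6 ≥ 4 → met
Not met: 6 of 8

6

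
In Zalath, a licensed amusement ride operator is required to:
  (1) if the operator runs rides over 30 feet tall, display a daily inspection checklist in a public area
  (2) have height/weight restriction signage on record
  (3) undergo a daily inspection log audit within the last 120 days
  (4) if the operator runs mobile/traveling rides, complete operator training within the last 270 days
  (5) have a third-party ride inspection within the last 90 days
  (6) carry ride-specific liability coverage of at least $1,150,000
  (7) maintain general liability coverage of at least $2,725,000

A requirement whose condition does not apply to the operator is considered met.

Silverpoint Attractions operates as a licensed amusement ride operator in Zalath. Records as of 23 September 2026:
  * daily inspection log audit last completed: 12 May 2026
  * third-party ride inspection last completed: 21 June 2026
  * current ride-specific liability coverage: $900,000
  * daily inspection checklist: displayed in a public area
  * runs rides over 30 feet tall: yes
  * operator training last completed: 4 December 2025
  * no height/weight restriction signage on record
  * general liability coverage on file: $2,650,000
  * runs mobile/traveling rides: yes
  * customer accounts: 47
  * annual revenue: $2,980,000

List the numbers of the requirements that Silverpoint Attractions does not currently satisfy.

1. condition 'runs rides over 30 feet tall' holds; daily inspection checklist present → met
2. height/weight restriction signage absent → not met
3. daily inspection log audit 134 days ago vs limit 120 → not met
4. condition 'runs mobile/traveling rides' holds; operator training 293 days ago vs limit 270 → not met
5. third-party ride inspection 94 days ago vs limit 90 → not met
6. ride-specific liability coverage $900,000 < $1,150,000 → not met
7. general liability coverage $2,650,000 < $2,725,000 → not met
Not met: 2, 3, 4, 5, 6, 7

2, 3, 4, 5, 6, 7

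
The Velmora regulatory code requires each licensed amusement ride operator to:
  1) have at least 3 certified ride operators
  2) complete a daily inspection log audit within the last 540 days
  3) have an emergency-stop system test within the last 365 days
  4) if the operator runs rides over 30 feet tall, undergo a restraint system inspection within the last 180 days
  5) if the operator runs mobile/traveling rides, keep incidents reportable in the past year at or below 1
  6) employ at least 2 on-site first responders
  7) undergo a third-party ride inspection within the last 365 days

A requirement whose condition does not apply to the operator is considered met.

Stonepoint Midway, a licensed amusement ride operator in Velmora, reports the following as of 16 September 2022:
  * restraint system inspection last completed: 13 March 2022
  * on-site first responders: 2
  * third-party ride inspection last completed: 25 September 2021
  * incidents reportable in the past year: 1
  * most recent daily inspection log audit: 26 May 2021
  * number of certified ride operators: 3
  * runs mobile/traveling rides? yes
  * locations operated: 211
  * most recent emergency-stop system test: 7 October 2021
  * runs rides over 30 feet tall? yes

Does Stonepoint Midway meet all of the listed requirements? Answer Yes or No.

No

1. certified ride operators 3 ≥ 3 → met
2. daily inspection log audit 478 days ago vs limit 540 → met
3. emergency-stop system test 344 days ago vs limit 365 → met
4. condition 'runs rides over 30 feet tall' holds; restraint system inspection 187 days ago vs limit 180 → not met
5. condition 'runs mobile/traveling rides' holds; incidents reportable in the past year 1 ≤ 1 → met
6. on-site first responders 2 ≥ 2 → met
7. third-party ride inspection 356 days ago vs limit 365 → met
Not met: 4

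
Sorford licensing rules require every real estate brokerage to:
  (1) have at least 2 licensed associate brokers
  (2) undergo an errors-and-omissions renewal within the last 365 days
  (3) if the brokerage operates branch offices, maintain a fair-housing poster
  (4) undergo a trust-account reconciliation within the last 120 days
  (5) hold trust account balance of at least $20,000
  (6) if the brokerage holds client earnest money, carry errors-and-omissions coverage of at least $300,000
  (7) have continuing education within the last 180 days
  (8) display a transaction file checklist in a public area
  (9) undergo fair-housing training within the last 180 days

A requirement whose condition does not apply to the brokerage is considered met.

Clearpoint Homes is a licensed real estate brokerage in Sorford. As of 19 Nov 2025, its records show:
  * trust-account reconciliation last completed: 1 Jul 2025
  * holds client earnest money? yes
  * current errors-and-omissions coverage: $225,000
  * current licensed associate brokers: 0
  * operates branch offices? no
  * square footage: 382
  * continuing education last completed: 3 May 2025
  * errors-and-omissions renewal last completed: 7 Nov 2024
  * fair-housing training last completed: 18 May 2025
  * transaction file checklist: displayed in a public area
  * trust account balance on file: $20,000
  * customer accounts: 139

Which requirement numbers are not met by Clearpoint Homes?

1. licensed associate brokers 0 < 2 → not met
2. errors-and-omissions renewal 377 days ago vs limit 365 → not met
3. condition 'operates branch offices' does not hold → requirement n/a → met
4. trust-account reconciliation 141 days ago vs limit 120 → not met
5. trust account balance $20,000 ≥ $20,000 → met
6. condition 'holds client earnest money' holds; errors-and-omissions coverage $225,000 < $300,000 → not met
7. continuing education 200 days ago vs limit 180 → not met
8. transaction file checklist present → met
9. fair-housing training 185 days ago vs limit 180 → not met
Not met: 1, 2, 4, 6, 7, 9

1, 2, 4, 6, 7, 9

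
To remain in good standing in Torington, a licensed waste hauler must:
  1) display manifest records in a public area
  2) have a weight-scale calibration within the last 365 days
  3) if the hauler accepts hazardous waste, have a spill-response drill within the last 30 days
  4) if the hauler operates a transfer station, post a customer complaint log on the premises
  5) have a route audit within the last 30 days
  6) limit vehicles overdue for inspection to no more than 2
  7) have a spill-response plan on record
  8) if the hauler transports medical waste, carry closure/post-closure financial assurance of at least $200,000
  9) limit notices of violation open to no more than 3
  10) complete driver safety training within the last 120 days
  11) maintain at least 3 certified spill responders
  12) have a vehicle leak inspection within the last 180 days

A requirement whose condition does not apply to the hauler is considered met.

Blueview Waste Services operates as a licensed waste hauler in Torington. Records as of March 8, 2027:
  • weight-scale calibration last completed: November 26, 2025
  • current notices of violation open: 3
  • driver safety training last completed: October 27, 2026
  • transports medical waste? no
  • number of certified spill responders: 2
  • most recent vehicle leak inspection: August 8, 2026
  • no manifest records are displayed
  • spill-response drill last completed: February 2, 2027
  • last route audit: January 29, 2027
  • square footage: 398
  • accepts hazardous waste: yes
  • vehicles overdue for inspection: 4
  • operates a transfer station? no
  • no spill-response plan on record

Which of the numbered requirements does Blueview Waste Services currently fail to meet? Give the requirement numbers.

1. manifest records absent → not met
2. weight-scale calibration 467 days ago vs limit 365 → not met
3. condition 'accepts hazardous waste' holds; spill-response drill 34 days ago vs limit 30 → not met
4. condition 'operates a transfer station' does not hold → requirement n/a → met
5. route audit 38 days ago vs limit 30 → not met
6. vehicles overdue for inspection 4 > 2 → not met
7. spill-response plan absent → not met
8. condition 'transports medical waste' does not hold → requirement n/a → met
9. notices of violation open 3 ≤ 3 → met
10. driver safety training 132 days ago vs limit 120 → not met
11. certified spill responders 2 < 3 → not met
12. vehicle leak inspection 212 days ago vs limit 180 → not met
Not met: 1, 2, 3, 5, 6, 7, 10, 11, 12

1, 2, 3, 5, 6, 7, 10, 11, 12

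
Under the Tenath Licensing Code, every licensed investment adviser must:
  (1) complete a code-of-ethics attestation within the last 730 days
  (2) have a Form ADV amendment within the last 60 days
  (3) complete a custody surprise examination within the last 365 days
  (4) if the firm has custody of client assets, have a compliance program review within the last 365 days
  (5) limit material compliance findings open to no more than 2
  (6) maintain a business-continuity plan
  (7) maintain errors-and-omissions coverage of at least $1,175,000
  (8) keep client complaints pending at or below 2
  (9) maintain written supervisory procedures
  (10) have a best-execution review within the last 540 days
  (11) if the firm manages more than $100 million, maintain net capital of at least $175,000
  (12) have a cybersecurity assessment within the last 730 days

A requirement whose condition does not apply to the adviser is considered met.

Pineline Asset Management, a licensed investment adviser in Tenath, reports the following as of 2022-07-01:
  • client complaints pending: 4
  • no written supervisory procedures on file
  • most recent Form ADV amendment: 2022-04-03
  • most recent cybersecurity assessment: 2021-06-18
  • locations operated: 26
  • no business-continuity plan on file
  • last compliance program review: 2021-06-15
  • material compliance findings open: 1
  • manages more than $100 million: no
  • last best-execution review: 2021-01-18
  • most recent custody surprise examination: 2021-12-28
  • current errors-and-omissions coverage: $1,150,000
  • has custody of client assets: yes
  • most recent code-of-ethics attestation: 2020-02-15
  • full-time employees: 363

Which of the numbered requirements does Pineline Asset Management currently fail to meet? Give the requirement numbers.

1. code-of-ethics attestation 867 days ago vs limit 730 → not met
2. Form ADV amendment 89 days ago vs limit 60 → not met
3. custody surprise examination 185 days ago vs limit 365 → met
4. condition 'has custody of client assets' holds; compliance program review 381 days ago vs limit 365 → not met
5. material compliance findings open 1 ≤ 2 → met
6. business-continuity plan absent → not met
7. errors-and-omissions coverage $1,150,000 < $1,175,000 → not met
8. client complaints pending 4 > 2 → not met
9. written supervisory procedures absent → not met
10. best-execution review 529 days ago vs limit 540 → met
11. condition 'manages more than $100 million' does not hold → requirement n/a → met
12. cybersecurity assessment 378 days ago vs limit 730 → met
Not met: 1, 2, 4, 6, 7, 8, 9

1, 2, 4, 6, 7, 8, 9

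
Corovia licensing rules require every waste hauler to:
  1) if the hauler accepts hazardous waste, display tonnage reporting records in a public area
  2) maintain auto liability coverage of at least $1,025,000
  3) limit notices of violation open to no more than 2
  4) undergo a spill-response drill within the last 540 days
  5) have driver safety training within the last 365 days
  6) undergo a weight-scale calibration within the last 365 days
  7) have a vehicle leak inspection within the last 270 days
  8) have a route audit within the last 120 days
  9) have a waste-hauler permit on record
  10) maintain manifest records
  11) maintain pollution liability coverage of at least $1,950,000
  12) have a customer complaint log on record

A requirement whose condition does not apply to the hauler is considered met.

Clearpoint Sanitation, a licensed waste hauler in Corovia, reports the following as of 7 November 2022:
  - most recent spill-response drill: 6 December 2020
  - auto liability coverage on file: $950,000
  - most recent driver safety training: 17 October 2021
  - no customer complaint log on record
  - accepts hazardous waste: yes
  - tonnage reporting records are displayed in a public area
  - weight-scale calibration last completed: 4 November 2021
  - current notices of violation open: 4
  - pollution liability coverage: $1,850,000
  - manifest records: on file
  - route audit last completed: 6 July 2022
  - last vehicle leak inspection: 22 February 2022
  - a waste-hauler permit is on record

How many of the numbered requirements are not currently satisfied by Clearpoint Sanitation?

8

1. condition 'accepts hazardous waste' holds; tonnage reporting records present → met
2. auto liability coverage $950,000 < $1,025,000 → not met
3. notices of violation open 4 > 2 → not met
4. spill-response drill 701 days ago vs limit 540 → not met
5. driver safety training 386 days ago vs limit 365 → not met
6. weight-scale calibration 368 days ago vs limit 365 → not met
7. vehicle leak inspection 258 days ago vs limit 270 → met
8. route audit 124 days ago vs limit 120 → not met
9. waste-hauler permit present → met
10. manifest records present → met
11. pollution liability coverage $1,850,000 < $1,950,000 → not met
12. customer complaint log absent → not met
Not met: 8 of 12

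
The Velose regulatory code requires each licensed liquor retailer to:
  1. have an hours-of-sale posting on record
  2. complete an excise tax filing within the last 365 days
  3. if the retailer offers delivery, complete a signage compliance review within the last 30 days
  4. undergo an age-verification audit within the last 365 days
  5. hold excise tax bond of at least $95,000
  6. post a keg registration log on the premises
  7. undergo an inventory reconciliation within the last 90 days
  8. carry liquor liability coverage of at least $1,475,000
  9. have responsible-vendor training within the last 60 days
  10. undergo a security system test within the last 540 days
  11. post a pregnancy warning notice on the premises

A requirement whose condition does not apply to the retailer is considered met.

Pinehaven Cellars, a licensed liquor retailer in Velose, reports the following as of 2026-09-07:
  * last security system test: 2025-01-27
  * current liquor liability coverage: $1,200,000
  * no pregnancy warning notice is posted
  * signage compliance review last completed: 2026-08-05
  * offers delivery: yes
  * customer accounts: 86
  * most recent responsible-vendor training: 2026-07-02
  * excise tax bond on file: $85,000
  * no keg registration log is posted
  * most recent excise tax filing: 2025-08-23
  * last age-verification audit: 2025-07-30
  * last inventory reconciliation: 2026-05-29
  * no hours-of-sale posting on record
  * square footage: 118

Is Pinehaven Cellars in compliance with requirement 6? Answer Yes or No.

6. keg registration log absent → not met

No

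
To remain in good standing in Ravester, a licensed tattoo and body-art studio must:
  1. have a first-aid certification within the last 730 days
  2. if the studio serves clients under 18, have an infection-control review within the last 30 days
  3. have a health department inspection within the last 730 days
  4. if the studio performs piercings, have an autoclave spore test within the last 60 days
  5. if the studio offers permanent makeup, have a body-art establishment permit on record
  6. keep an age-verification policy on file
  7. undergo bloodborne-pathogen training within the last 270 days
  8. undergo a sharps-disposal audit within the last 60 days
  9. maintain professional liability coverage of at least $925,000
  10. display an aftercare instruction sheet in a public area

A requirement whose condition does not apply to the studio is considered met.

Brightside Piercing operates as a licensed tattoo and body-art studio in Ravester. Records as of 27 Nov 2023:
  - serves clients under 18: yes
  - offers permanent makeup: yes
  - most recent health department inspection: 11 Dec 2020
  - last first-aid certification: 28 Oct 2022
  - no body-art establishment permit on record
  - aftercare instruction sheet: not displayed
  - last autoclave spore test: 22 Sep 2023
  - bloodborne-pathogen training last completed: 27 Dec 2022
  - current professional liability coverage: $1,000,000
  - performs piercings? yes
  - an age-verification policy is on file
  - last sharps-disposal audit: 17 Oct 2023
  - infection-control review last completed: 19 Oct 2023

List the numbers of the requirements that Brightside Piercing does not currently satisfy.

1. first-aid certification 395 days ago vs limit 730 → met
2. condition 'serves clients under 18' holds; infection-control review 39 days ago vs limit 30 → not met
3. health department inspection 1081 days ago vs limit 730 → not met
4. condition 'performs piercings' holds; autoclave spore test 66 days ago vs limit 60 → not met
5. condition 'offers permanent makeup' holds; body-art establishment permit absent → not met
6. age-verification policy present → met
7. bloodborne-pathogen training 335 days ago vs limit 270 → not met
8. sharps-disposal audit 41 days ago vs limit 60 → met
9. professional liability coverage $1,000,000 ≥ $925,000 → met
10. aftercare instruction sheet absent → not met
Not met: 2, 3, 4, 5, 7, 10

2, 3, 4, 5, 7, 10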